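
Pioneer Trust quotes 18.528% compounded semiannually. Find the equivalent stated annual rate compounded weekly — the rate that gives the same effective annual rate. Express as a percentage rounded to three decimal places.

17.750%

EAR = (1 + 0.18528/2)^2 − 1 = 0.193862.
Solve (1 + r/52)^52 = 1.193862: r/52 = 1.193862^(1/52) − 1 = 0.003413, so r = 0.177496 = 17.750%.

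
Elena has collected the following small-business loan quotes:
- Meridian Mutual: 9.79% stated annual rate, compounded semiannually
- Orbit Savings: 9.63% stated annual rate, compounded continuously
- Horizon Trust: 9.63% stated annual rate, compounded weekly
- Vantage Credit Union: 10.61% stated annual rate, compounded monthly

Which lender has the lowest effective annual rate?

Meridian Mutual

Meridian Mutual: (1 + 0.0979/2)^2 − 1 = 10.030%
Orbit Savings: e^0.0963 − 1 = 10.109%
Horizon Trust: (1 + 0.0963/52)^52 − 1 = 10.099%
Vantage Credit Union: (1 + 0.1061/12)^12 − 1 = 11.141%
The lowest effective annual rate is Meridian Mutual at 10.030%.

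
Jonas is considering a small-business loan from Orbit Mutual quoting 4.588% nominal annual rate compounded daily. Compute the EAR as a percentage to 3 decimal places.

4.695%

EAR = (1 + 0.04588/365)^365 − 1.
= 1.046946 − 1 = 4.695%.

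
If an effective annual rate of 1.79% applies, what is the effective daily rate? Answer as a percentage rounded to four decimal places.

0.0049%

The per-day rate i satisfies (1 + i)^365 = 1 + 0.0179.
i = 1.0179^(1/365) − 1 = 0.0000486 = 0.0049%.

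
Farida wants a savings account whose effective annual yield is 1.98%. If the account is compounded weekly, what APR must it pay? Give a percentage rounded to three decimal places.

1.961%

(1 + r/52)^52 − 1 = 0.0198, so 1 + r/52 = 1.0198^(1/52).
r/52 = 0.000377, so r = 0.019610 = 1.961%.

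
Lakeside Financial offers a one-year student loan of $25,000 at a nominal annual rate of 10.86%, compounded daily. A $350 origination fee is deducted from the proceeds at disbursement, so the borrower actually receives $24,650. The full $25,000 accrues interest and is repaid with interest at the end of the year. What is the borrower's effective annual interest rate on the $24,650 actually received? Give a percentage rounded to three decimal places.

Amount owed after one year: 25,000 × (1 + 0.1086/365)^365 = 25,000 × 1.114698 = $27,867.46.
Effective rate on net proceeds: 27,867.46 / 24,650 − 1 = 0.130526 = 13.053%.

13.053%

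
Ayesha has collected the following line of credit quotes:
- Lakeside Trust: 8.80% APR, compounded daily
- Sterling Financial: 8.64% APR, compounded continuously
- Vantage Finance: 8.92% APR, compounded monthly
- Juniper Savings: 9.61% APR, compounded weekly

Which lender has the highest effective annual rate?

Juniper Savings

Lakeside Trust: (1 + 0.0880/365)^365 − 1 = 9.198%
Sterling Financial: e^0.0864 − 1 = 9.024%
Vantage Finance: (1 + 0.0892/12)^12 − 1 = 9.294%
Juniper Savings: (1 + 0.0961/52)^52 − 1 = 10.077%
The highest effective annual rate is Juniper Savings at 10.077%.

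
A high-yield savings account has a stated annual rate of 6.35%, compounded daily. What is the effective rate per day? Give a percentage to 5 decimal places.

0.01740%

With a nominal annual rate compounded daily, the periodic rate is the nominal rate divided by 365.
i = 0.0635 / 365 = 0.0001740 = 0.01740%.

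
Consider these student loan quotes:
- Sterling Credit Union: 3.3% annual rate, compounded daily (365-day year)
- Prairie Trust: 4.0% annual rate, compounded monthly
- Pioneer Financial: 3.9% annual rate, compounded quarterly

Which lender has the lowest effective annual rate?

Sterling Credit Union: (1 + 0.033/365)^365 − 1 = 3.355%
Prairie Trust: (1 + 0.040/12)^12 − 1 = 4.074%
Pioneer Financial: (1 + 0.039/4)^4 − 1 = 3.957%
The lowest effective annual rate is Sterling Credit Union at 3.355%.

Sterling Credit Union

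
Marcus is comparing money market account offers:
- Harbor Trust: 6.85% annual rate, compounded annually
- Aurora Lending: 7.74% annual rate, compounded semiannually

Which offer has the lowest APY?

Harbor Trust: compounded annually, EAR = 6.850%
Aurora Lending: (1 + 0.0774/2)^2 − 1 = 7.890%
The lowest effective annual rate is Harbor Trust at 6.850%.

Harbor Trust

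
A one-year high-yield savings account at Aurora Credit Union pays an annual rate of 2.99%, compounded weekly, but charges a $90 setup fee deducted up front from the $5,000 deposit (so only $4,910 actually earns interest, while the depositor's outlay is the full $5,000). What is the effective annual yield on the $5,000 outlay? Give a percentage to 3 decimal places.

Value after one year: 4,910 × (1 + 0.0299/52)^52 = 4,910 × 1.030343 = $5,058.98.
Effective yield on the $5,000 outlay: 5,058.98 / 5,000 − 1 = 0.011796 = 1.180%.

1.180%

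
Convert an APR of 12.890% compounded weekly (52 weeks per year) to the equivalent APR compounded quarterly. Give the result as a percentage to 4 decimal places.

EAR = (1 + 0.12890/52)^52 − 1 = 0.137395.
Solve (1 + r/4)^4 = 1.137395: r/4 = 1.137395^(1/4) − 1 = 0.032709, so r = 0.130835 = 13.0835%.

13.0835%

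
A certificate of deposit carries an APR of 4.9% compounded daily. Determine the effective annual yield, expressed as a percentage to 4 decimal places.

5.0217%

EAR = (1 + 0.049/365)^365 − 1.
= (1 + 0.000134)^365 − 1 = 1.050217 − 1 = 5.0217%.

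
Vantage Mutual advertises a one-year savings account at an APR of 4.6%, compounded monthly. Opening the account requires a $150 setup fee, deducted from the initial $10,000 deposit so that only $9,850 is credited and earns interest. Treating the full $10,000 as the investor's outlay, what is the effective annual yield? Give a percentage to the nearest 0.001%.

Value after one year: 9,850 × (1 + 0.046/12)^12 = 9,850 × 1.046982 = $10,312.78.
Effective yield on the $10,000 outlay: 10,312.78 / 10,000 − 1 = 0.031278 = 3.128%.

3.128%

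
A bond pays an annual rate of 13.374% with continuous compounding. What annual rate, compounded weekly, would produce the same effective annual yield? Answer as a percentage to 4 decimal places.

13.3912%

EAR under continuous compounding: e^0.13374 − 1 = 0.143096.
Solve (1 + r/52)^52 = 1.143096: r/52 = 1.143096^(1/52) − 1 = 0.002575, so r = 0.133912 = 13.3912%.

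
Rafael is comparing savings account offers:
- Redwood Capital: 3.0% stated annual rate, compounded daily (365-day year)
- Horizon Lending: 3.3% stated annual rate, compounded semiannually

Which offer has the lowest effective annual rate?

Redwood Capital

Redwood Capital: (1 + 0.030/365)^365 − 1 = 3.045%
Horizon Lending: (1 + 0.033/2)^2 − 1 = 3.327%
The lowest effective annual rate is Redwood Capital at 3.045%.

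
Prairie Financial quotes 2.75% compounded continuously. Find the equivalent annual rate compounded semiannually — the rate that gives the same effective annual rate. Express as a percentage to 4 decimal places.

2.7690%

EAR under continuous compounding: e^0.0275 − 1 = 0.027882.
Solve (1 + r/2)^2 = 1.027882: r/2 = 1.027882^(1/2) − 1 = 0.013845, so r = 0.027690 = 2.7690%.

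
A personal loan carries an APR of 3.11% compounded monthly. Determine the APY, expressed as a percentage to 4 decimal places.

3.1547%

EAR = (1 + 0.0311/12)^12 − 1.
= (1 + 0.002592)^12 − 1 = 1.031547 − 1 = 3.1547%.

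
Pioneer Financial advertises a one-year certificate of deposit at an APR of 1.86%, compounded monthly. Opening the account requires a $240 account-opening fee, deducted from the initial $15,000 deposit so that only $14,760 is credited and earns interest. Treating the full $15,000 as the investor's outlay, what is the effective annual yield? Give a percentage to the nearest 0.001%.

Value after one year: 14,760 × (1 + 0.0186/12)^12 = 14,760 × 1.018759 = $15,036.89.
Effective yield on the $15,000 outlay: 15,036.89 / 15,000 − 1 = 0.002459 = 0.246%.

0.246%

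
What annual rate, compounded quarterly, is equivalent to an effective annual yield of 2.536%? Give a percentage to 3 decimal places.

(1 + r/4)^4 − 1 = 0.02536, so 1 + r/4 = 1.02536^(1/4).
r/4 = 0.006281, so r = 0.025122 = 2.512%.

2.512%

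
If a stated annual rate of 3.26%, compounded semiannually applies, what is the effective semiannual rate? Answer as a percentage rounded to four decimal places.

1.6300%

With a nominal annual rate compounded semiannually, the periodic rate is the nominal rate divided by 2.
i = 0.0326 / 2 = 0.0163000 = 1.6300%.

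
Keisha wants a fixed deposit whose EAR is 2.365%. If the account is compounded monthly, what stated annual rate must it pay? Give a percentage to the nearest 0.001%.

(1 + r/12)^12 − 1 = 0.02365, so 1 + r/12 = 1.02365^(1/12).
r/12 = 0.001950, so r = 0.023397 = 2.340%.

2.340%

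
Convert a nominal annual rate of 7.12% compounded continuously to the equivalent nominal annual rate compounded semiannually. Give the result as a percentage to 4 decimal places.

7.2483%

EAR under continuous compounding: e^0.0712 − 1 = 0.073796.
Solve (1 + r/2)^2 = 1.073796: r/2 = 1.073796^(1/2) − 1 = 0.036241, so r = 0.072483 = 7.2483%.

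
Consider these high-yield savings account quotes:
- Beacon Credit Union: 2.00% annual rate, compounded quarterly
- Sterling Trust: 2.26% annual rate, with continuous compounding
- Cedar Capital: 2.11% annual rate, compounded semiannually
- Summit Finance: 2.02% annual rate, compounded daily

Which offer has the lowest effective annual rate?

Beacon Credit Union: (1 + 0.0200/4)^4 − 1 = 2.015%
Sterling Trust: e^0.0226 − 1 = 2.286%
Cedar Capital: (1 + 0.0211/2)^2 − 1 = 2.121%
Summit Finance: (1 + 0.0202/365)^365 − 1 = 2.040%
The lowest effective annual rate is Beacon Credit Union at 2.015%.

Beacon Credit Union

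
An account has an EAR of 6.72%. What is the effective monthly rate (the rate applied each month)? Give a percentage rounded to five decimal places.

0.54346%

The per-month rate i satisfies (1 + i)^12 = 1 + 0.0672.
i = 1.0672^(1/12) − 1 = 0.0054346 = 0.54346%.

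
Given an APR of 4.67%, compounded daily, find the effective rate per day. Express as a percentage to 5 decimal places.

0.01279%

With a nominal annual rate compounded daily, the periodic rate is the nominal rate divided by 365.
i = 0.0467 / 365 = 0.0001279 = 0.01279%.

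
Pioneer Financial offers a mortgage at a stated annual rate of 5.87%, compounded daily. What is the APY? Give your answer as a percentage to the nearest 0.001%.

EAR = (1 + 0.0587/365)^365 − 1.
= (1 + 0.000161)^365 − 1 = 1.060452 − 1 = 6.045%.

6.045%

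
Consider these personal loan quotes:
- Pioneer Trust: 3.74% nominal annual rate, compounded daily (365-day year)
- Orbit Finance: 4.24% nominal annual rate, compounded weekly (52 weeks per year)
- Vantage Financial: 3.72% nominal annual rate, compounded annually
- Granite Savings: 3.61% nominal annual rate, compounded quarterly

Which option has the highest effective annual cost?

Orbit Finance

Pioneer Trust: (1 + 0.0374/365)^365 − 1 = 3.811%
Orbit Finance: (1 + 0.0424/52)^52 − 1 = 4.329%
Vantage Financial: compounded annually, EAR = 3.720%
Granite Savings: (1 + 0.0361/4)^4 − 1 = 3.659%
The highest effective annual rate is Orbit Finance at 4.329%.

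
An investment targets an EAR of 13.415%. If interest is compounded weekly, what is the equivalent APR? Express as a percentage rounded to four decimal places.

12.6036%

(1 + r/52)^52 − 1 = 0.13415, so 1 + r/52 = 1.13415^(1/52).
r/52 = 0.002424, so r = 0.126036 = 12.6036%.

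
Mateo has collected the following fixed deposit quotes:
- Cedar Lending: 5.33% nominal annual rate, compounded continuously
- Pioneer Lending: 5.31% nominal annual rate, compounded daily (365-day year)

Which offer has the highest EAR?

Cedar Lending: e^0.0533 − 1 = 5.475%
Pioneer Lending: (1 + 0.0531/365)^365 − 1 = 5.453%
The highest effective annual rate is Cedar Lending at 5.475%.

Cedar Lending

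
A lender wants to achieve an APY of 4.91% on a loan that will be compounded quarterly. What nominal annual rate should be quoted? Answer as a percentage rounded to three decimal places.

4.822%

(1 + r/4)^4 − 1 = 0.0491, so 1 + r/4 = 1.0491^(1/4).
r/4 = 0.012055, so r = 0.048221 = 4.822%.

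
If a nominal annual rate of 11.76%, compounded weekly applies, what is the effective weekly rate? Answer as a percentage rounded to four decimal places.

0.2262%

With a nominal annual rate compounded weekly, the periodic rate is the nominal rate divided by 52.
i = 0.1176 / 52 = 0.0022615 = 0.2262%.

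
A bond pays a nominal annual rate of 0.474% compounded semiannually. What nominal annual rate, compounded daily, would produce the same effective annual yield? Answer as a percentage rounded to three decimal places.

EAR = (1 + 0.00474/2)^2 − 1 = 0.004746.
Solve (1 + r/365)^365 = 1.004746: r/365 = 1.004746^(1/365) − 1 = 0.000013, so r = 0.004734 = 0.473%.

0.473%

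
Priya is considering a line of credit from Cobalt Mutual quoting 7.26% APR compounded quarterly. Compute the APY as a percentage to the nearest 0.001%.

EAR = (1 + 0.0726/4)^4 − 1.
= (1 + 0.018150)^4 − 1 = 1.074601 − 1 = 7.460%.

7.460%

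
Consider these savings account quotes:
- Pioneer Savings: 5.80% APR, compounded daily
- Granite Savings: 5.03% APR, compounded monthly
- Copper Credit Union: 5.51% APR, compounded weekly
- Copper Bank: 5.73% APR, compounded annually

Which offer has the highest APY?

Pioneer Savings: (1 + 0.0580/365)^365 − 1 = 5.971%
Granite Savings: (1 + 0.0503/12)^12 − 1 = 5.148%
Copper Credit Union: (1 + 0.0551/52)^52 − 1 = 5.662%
Copper Bank: compounded annually, EAR = 5.730%
The highest effective annual rate is Pioneer Savings at 5.971%.

Pioneer Savings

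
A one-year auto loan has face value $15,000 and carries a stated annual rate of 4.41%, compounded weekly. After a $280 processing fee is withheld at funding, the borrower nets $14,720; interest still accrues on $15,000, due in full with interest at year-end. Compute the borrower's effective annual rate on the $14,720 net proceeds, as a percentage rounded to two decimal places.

Amount owed after one year: 15,000 × (1 + 0.0441/52)^52 = 15,000 × 1.045067 = $15,676.01.
Effective rate on net proceeds: 15,676.01 / 14,720 − 1 = 0.064946 = 6.49%.

6.49%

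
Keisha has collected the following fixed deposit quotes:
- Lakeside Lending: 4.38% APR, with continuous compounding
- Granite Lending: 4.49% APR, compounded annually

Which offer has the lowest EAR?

Lakeside Lending

Lakeside Lending: e^0.0438 − 1 = 4.477%
Granite Lending: compounded annually, EAR = 4.490%
The lowest effective annual rate is Lakeside Lending at 4.477%.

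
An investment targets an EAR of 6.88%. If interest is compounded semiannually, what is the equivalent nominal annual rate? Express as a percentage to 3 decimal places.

6.766%

(1 + r/2)^2 − 1 = 0.0688, so 1 + r/2 = 1.0688^(1/2).
r/2 = 0.033828, so r = 0.067656 = 6.766%.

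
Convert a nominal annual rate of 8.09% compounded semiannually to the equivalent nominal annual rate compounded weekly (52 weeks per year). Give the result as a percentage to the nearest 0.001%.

EAR = (1 + 0.0809/2)^2 − 1 = 0.082536.
Solve (1 + r/52)^52 = 1.082536: r/52 = 1.082536^(1/52) − 1 = 0.001526, so r = 0.079367 = 7.937%.

7.937%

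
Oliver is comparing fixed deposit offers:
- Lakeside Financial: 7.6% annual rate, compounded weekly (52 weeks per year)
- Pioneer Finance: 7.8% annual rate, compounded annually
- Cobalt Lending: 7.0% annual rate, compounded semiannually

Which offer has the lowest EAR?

Cobalt Lending

Lakeside Financial: (1 + 0.076/52)^52 − 1 = 7.890%
Pioneer Finance: compounded annually, EAR = 7.800%
Cobalt Lending: (1 + 0.070/2)^2 − 1 = 7.122%
The lowest effective annual rate is Cobalt Lending at 7.122%.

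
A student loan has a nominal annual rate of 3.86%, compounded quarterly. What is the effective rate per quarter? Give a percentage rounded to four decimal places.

With a nominal annual rate compounded quarterly, the periodic rate is the nominal rate divided by 4.
i = 0.0386 / 4 = 0.0096500 = 0.9650%.

0.9650%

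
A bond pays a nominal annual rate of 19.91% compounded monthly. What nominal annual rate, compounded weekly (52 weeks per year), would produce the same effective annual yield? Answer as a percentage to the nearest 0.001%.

19.784%

EAR = (1 + 0.1991/12)^12 − 1 = 0.218312.
Solve (1 + r/52)^52 = 1.218312: r/52 = 1.218312^(1/52) − 1 = 0.003805, so r = 0.197842 = 19.784%.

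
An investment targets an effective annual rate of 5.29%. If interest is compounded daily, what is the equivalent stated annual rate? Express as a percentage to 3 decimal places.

5.155%

(1 + r/365)^365 − 1 = 0.0529, so 1 + r/365 = 1.0529^(1/365).
r/365 = 0.000141, so r = 0.051552 = 5.155%.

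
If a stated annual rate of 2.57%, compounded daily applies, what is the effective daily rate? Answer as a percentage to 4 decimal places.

With a nominal annual rate compounded daily, the periodic rate is the nominal rate divided by 365.
i = 0.0257 / 365 = 0.0000704 = 0.0070%.

0.0070%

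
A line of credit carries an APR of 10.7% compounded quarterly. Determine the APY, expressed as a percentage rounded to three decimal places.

11.137%

EAR = (1 + 0.107/4)^4 − 1.
= 1.111370 − 1 = 11.137%.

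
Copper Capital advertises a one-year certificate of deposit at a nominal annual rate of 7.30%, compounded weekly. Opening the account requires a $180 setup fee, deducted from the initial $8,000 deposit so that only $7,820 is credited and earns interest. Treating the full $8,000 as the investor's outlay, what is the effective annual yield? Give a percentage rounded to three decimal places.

5.147%

Value after one year: 7,820 × (1 + 0.0730/52)^52 = 7,820 × 1.075675 = $8,411.78.
Effective yield on the $8,000 outlay: 8,411.78 / 8,000 − 1 = 0.051473 = 5.147%.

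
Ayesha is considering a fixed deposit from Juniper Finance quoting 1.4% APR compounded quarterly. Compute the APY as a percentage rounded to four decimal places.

EAR = (1 + 0.014/4)^4 − 1.
= 1.014074 − 1 = 1.4074%.

1.4074%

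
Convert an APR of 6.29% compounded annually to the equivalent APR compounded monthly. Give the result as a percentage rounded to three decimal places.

6.116%

Compounded annually, EAR = nominal = 0.062900.
Solve (1 + r/12)^12 = 1.062900: r/12 = 1.062900^(1/12) − 1 = 0.005096, so r = 0.061156 = 6.116%.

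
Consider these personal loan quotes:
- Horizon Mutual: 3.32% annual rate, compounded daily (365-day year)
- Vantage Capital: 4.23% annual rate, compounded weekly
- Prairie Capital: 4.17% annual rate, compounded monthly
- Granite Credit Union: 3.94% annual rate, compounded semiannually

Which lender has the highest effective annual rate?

Vantage Capital

Horizon Mutual: (1 + 0.0332/365)^365 − 1 = 3.376%
Vantage Capital: (1 + 0.0423/52)^52 − 1 = 4.319%
Prairie Capital: (1 + 0.0417/12)^12 − 1 = 4.251%
Granite Credit Union: (1 + 0.0394/2)^2 − 1 = 3.979%
The highest effective annual rate is Vantage Capital at 4.319%.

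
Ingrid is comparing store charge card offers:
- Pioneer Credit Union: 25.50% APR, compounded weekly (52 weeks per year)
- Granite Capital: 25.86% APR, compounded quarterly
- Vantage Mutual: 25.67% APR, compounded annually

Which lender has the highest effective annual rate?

Pioneer Credit Union

Pioneer Credit Union: (1 + 0.2550/52)^52 − 1 = 28.966%
Granite Capital: (1 + 0.2586/4)^4 − 1 = 28.478%
Vantage Mutual: compounded annually, EAR = 25.670%
The highest effective annual rate is Pioneer Credit Union at 28.966%.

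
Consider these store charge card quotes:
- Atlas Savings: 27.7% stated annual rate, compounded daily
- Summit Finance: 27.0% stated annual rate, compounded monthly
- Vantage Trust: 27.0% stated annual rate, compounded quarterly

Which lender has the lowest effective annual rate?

Atlas Savings: (1 + 0.277/365)^365 − 1 = 31.903%
Summit Finance: (1 + 0.270/12)^12 − 1 = 30.605%
Vantage Trust: (1 + 0.270/4)^4 − 1 = 29.859%
The lowest effective annual rate is Vantage Trust at 29.859%.

Vantage Trust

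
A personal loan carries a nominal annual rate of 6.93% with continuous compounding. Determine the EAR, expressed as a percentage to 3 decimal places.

With continuous compounding, EAR = e^0.0693 − 1.
e^0.0693 = 1.071758, so EAR = 0.071758 = 7.176%.

7.176%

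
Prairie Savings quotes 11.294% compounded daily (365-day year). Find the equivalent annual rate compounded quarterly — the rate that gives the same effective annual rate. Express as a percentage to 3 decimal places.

11.453%

EAR = (1 + 0.11294/365)^365 − 1 = 0.119545.
Solve (1 + r/4)^4 = 1.119545: r/4 = 1.119545^(1/4) − 1 = 0.028633, so r = 0.114532 = 11.453%.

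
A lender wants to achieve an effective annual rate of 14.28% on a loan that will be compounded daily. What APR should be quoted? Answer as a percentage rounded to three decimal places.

(1 + r/365)^365 − 1 = 0.1428, so 1 + r/365 = 1.1428^(1/365).
r/365 = 0.000366, so r = 0.133506 = 13.351%.

13.351%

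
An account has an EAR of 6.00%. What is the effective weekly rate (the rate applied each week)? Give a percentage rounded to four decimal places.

0.1121%

The per-week rate i satisfies (1 + i)^52 = 1 + 0.0600.
i = 1.0600^(1/52) − 1 = 0.0011212 = 0.1121%.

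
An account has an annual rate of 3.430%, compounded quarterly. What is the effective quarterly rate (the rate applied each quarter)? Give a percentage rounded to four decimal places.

0.8575%

With a nominal annual rate compounded quarterly, the periodic rate is the nominal rate divided by 4.
i = 0.03430 / 4 = 0.0085750 = 0.8575%.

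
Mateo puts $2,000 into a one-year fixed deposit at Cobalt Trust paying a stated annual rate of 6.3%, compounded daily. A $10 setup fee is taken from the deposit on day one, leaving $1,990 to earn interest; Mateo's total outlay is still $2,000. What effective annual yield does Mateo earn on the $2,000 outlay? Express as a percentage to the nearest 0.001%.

5.970%

Value after one year: 1,990 × (1 + 0.063/365)^365 = 1,990 × 1.065021 = $2,119.39.
Effective yield on the $2,000 outlay: 2,119.39 / 2,000 − 1 = 0.059696 = 5.970%.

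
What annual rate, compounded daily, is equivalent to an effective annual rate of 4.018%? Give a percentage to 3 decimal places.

3.940%

(1 + r/365)^365 − 1 = 0.04018, so 1 + r/365 = 1.04018^(1/365).
r/365 = 0.000108, so r = 0.039396 = 3.940%.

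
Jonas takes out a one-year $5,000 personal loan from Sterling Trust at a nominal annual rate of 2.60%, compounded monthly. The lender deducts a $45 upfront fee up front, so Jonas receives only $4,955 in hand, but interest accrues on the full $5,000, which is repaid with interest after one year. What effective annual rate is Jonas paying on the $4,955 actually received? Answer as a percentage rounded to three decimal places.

Amount owed after one year: 5,000 × (1 + 0.0260/12)^12 = 5,000 × 1.026312 = $5,131.56.
Effective rate on net proceeds: 5,131.56 / 4,955 − 1 = 0.035633 = 3.563%.

3.563%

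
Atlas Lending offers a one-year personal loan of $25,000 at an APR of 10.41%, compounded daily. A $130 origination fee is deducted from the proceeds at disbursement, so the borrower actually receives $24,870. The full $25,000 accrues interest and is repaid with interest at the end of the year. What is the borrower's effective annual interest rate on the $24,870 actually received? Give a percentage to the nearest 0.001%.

11.550%

Amount owed after one year: 25,000 × (1 + 0.1041/365)^365 = 25,000 × 1.109695 = $27,742.37.
Effective rate on net proceeds: 27,742.37 / 24,870 − 1 = 0.115496 = 11.550%.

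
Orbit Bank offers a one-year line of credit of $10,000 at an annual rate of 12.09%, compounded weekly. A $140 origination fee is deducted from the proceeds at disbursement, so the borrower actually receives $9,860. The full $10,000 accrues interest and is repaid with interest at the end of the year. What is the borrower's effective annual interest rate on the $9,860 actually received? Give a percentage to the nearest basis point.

14.44%

Amount owed after one year: 10,000 × (1 + 0.1209/52)^52 = 10,000 × 1.128354 = $11,283.54.
Effective rate on net proceeds: 11,283.54 / 9,860 − 1 = 0.144375 = 14.44%.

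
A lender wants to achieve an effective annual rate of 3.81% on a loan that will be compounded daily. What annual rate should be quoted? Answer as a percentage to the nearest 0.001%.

3.739%

(1 + r/365)^365 − 1 = 0.0381, so 1 + r/365 = 1.0381^(1/365).
r/365 = 0.000102, so r = 0.037394 = 3.739%.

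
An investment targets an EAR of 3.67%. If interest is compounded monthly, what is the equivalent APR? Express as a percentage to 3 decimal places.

3.610%

(1 + r/12)^12 − 1 = 0.0367, so 1 + r/12 = 1.0367^(1/12).
r/12 = 0.003008, so r = 0.036097 = 3.610%.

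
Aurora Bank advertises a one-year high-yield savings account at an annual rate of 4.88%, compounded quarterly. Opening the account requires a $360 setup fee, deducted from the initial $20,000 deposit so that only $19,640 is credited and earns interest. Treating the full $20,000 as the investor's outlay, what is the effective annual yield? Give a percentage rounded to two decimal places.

3.08%

Value after one year: 19,640 × (1 + 0.0488/4)^4 = 19,640 × 1.049700 = $20,616.11.
Effective yield on the $20,000 outlay: 20,616.11 / 20,000 − 1 = 0.030806 = 3.08%.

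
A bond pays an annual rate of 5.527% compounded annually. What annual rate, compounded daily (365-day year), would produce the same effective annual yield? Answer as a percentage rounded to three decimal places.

Compounded annually, EAR = nominal = 0.055270.
Solve (1 + r/365)^365 = 1.055270: r/365 = 1.055270^(1/365) − 1 = 0.000147, so r = 0.053801 = 5.380%.

5.380%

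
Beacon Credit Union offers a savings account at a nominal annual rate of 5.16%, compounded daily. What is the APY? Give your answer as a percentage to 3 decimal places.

5.295%

EAR = (1 + 0.0516/365)^365 − 1.
= (1 + 0.000141)^365 − 1 = 1.052951 − 1 = 5.295%.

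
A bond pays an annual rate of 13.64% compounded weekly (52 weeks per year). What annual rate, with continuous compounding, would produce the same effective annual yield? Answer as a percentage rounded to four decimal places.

13.6221%

EAR = (1 + 0.1364/52)^52 − 1 = 0.145936.
Equivalent continuous rate: r = ln(1 + 0.145936) = 0.136221 = 13.6221%.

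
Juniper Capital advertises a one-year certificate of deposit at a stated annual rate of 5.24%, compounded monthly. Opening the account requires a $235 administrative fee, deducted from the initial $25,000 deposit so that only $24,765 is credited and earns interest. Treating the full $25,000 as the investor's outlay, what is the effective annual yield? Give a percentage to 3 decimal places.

Value after one year: 24,765 × (1 + 0.0524/12)^12 = 24,765 × 1.053677 = $26,094.31.
Effective yield on the $25,000 outlay: 26,094.31 / 25,000 − 1 = 0.043772 = 4.377%.

4.377%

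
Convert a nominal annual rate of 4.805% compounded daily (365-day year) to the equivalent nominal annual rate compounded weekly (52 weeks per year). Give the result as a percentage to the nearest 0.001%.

4.807%

EAR = (1 + 0.04805/365)^365 − 1 = 0.049220.
Solve (1 + r/52)^52 = 1.049220: r/52 = 1.049220^(1/52) − 1 = 0.000924, so r = 0.048069 = 4.807%.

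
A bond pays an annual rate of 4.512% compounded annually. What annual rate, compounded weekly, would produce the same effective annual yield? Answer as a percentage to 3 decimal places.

Compounded annually, EAR = nominal = 0.045120.
Solve (1 + r/52)^52 = 1.045120: r/52 = 1.045120^(1/52) − 1 = 0.000849, so r = 0.044150 = 4.415%.

4.415%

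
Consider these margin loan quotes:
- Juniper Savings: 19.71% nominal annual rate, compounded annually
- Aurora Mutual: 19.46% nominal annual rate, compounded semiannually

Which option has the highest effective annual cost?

Aurora Mutual

Juniper Savings: compounded annually, EAR = 19.710%
Aurora Mutual: (1 + 0.1946/2)^2 − 1 = 20.407%
The highest effective annual rate is Aurora Mutual at 20.407%.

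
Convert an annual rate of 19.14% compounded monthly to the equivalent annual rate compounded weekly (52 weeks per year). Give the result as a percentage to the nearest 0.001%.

19.024%

EAR = (1 + 0.1914/12)^12 − 1 = 0.209116.
Solve (1 + r/52)^52 = 1.209116: r/52 = 1.209116^(1/52) − 1 = 0.003658, so r = 0.190237 = 19.024%.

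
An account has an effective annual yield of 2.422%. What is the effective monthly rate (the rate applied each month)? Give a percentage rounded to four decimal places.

0.1996%

The per-month rate i satisfies (1 + i)^12 = 1 + 0.02422.
i = 1.02422^(1/12) − 1 = 0.0019963 = 0.1996%.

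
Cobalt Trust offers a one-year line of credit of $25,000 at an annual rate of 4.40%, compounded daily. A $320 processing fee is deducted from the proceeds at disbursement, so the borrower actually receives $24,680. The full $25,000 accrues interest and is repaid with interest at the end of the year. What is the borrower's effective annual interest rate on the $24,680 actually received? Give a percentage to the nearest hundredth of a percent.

5.85%

Amount owed after one year: 25,000 × (1 + 0.0440/365)^365 = 25,000 × 1.044980 = $26,124.49.
Effective rate on net proceeds: 26,124.49 / 24,680 − 1 = 0.058529 = 5.85%.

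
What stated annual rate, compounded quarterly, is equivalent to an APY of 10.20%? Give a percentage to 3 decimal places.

9.832%

(1 + r/4)^4 − 1 = 0.1020, so 1 + r/4 = 1.1020^(1/4).
r/4 = 0.024579, so r = 0.098316 = 9.832%.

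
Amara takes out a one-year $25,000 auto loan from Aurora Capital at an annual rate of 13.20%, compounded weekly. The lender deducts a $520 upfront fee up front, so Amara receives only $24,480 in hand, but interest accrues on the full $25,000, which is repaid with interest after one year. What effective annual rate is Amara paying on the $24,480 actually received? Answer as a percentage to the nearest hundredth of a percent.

16.52%

Amount owed after one year: 25,000 × (1 + 0.1320/52)^52 = 25,000 × 1.140917 = $28,522.94.
Effective rate on net proceeds: 28,522.94 / 24,480 − 1 = 0.165153 = 16.52%.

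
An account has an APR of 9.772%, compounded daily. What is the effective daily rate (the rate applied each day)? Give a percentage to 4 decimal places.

0.0268%

With a nominal annual rate compounded daily, the periodic rate is the nominal rate divided by 365.
i = 0.09772 / 365 = 0.0002677 = 0.0268%.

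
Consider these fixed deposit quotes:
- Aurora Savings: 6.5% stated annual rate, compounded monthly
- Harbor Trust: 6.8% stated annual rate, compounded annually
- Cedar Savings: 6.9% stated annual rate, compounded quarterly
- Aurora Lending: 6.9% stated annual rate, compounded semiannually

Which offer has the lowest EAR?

Aurora Savings

Aurora Savings: (1 + 0.065/12)^12 − 1 = 6.697%
Harbor Trust: compounded annually, EAR = 6.800%
Cedar Savings: (1 + 0.069/4)^4 − 1 = 7.081%
Aurora Lending: (1 + 0.069/2)^2 − 1 = 7.019%
The lowest effective annual rate is Aurora Savings at 6.697%.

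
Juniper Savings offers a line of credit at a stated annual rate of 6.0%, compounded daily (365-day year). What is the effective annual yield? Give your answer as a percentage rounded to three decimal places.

6.183%

EAR = (1 + 0.060/365)^365 − 1.
= (1 + 0.000164)^365 − 1 = 1.061831 − 1 = 6.183%.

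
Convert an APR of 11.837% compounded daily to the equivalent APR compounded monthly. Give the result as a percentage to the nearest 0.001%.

EAR = (1 + 0.11837/365)^365 − 1 = 0.125639.
Solve (1 + r/12)^12 = 1.125639: r/12 = 1.125639^(1/12) − 1 = 0.009911, so r = 0.118936 = 11.894%.

11.894%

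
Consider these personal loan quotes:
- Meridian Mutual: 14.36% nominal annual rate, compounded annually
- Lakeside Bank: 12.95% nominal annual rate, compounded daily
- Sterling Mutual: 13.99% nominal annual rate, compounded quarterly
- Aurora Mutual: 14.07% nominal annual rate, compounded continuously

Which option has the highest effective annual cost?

Meridian Mutual: compounded annually, EAR = 14.360%
Lakeside Bank: (1 + 0.1295/365)^365 − 1 = 13.823%
Sterling Mutual: (1 + 0.1399/4)^4 − 1 = 14.741%
Aurora Mutual: e^0.1407 − 1 = 15.108%
The highest effective annual rate is Aurora Mutual at 15.108%.

Aurora Mutual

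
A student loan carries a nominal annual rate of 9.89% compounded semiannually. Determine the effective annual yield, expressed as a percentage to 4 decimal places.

10.1345%

EAR = (1 + 0.0989/2)^2 − 1.
= (1 + 0.049450)^2 − 1 = 1.101345 − 1 = 10.1345%.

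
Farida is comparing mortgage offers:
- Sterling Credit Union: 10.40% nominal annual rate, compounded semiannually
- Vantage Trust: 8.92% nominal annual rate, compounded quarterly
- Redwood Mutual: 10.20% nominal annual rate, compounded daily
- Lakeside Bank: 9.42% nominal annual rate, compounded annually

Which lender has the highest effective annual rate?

Redwood Mutual

Sterling Credit Union: (1 + 0.1040/2)^2 − 1 = 10.670%
Vantage Trust: (1 + 0.0892/4)^4 − 1 = 9.223%
Redwood Mutual: (1 + 0.1020/365)^365 − 1 = 10.737%
Lakeside Bank: compounded annually, EAR = 9.420%
The highest effective annual rate is Redwood Mutual at 10.737%.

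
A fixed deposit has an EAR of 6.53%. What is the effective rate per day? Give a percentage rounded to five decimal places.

The per-day rate i satisfies (1 + i)^365 = 1 + 0.0653.
i = 1.0653^(1/365) − 1 = 0.0001733 = 0.01733%.

0.01733%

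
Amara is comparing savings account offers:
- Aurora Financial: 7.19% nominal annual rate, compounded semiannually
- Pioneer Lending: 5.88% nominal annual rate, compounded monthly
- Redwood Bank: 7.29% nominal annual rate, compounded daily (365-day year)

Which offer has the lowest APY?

Pioneer Lending

Aurora Financial: (1 + 0.0719/2)^2 − 1 = 7.319%
Pioneer Lending: (1 + 0.0588/12)^12 − 1 = 6.041%
Redwood Bank: (1 + 0.0729/365)^365 − 1 = 7.562%
The lowest effective annual rate is Pioneer Lending at 6.041%.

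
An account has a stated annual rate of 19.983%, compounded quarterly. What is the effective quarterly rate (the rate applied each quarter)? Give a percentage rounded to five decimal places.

4.99575%

With a nominal annual rate compounded quarterly, the periodic rate is the nominal rate divided by 4.
i = 0.19983 / 4 = 0.0499575 = 4.99575%.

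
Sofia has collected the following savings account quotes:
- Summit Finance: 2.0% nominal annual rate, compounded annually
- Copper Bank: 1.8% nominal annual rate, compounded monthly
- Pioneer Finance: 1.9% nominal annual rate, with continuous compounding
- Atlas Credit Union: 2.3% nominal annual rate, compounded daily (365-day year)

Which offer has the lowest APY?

Copper Bank

Summit Finance: compounded annually, EAR = 2.000%
Copper Bank: (1 + 0.018/12)^12 − 1 = 1.815%
Pioneer Finance: e^0.019 − 1 = 1.918%
Atlas Credit Union: (1 + 0.023/365)^365 − 1 = 2.327%
The lowest effective annual rate is Copper Bank at 1.815%.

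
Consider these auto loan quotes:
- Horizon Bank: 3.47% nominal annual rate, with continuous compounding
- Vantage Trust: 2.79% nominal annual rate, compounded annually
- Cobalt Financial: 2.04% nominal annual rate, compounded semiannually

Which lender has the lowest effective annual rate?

Cobalt Financial

Horizon Bank: e^0.0347 − 1 = 3.531%
Vantage Trust: compounded annually, EAR = 2.790%
Cobalt Financial: (1 + 0.0204/2)^2 − 1 = 2.050%
The lowest effective annual rate is Cobalt Financial at 2.050%.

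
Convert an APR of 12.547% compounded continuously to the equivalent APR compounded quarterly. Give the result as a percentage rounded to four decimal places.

12.7459%

EAR under continuous compounding: e^0.12547 − 1 = 0.133681.
Solve (1 + r/4)^4 = 1.133681: r/4 = 1.133681^(1/4) − 1 = 0.031865, so r = 0.127459 = 12.7459%.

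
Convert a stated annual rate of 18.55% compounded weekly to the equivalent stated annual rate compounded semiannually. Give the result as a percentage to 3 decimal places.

19.401%

EAR = (1 + 0.1855/52)^52 − 1 = 0.203423.
Solve (1 + r/2)^2 = 1.203423: r/2 = 1.203423^(1/2) − 1 = 0.097006, so r = 0.194013 = 19.401%.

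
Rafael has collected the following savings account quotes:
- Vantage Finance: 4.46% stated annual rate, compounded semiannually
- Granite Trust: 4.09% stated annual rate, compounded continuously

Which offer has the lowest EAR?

Vantage Finance: (1 + 0.0446/2)^2 − 1 = 4.510%
Granite Trust: e^0.0409 − 1 = 4.175%
The lowest effective annual rate is Granite Trust at 4.175%.

Granite Trust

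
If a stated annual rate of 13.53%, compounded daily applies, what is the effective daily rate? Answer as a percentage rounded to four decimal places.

With a nominal annual rate compounded daily, the periodic rate is the nominal rate divided by 365.
i = 0.1353 / 365 = 0.0003707 = 0.0371%.

0.0371%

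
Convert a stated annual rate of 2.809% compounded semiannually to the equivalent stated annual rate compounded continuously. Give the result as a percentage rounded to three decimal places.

2.789%

EAR = (1 + 0.02809/2)^2 − 1 = 0.028287.
Equivalent continuous rate: r = ln(1 + 0.028287) = 0.027895 = 2.789%.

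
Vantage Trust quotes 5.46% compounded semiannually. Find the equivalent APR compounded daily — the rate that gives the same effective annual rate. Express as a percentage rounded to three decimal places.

EAR = (1 + 0.0546/2)^2 − 1 = 0.055345.
Solve (1 + r/365)^365 = 1.055345: r/365 = 1.055345^(1/365) − 1 = 0.000148, so r = 0.053872 = 5.387%.

5.387%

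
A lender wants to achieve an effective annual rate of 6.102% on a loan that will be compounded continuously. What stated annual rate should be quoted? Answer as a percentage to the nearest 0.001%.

Continuous: nominal r satisfies e^r − 1 = 0.06102.
r = ln(1 + 0.06102) = ln(1.06102) = 0.059231 = 5.923%.

5.923%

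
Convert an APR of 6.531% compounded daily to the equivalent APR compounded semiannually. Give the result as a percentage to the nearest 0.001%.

6.638%

EAR = (1 + 0.06531/365)^365 − 1 = 0.067484.
Solve (1 + r/2)^2 = 1.067484: r/2 = 1.067484^(1/2) − 1 = 0.033191, so r = 0.066382 = 6.638%.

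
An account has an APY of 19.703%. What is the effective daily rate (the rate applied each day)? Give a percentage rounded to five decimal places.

The per-day rate i satisfies (1 + i)^365 = 1 + 0.19703.
i = 1.19703^(1/365) − 1 = 0.0004928 = 0.04928%.

0.04928%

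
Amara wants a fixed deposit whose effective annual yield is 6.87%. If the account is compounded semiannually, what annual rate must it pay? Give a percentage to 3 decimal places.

(1 + r/2)^2 − 1 = 0.0687, so 1 + r/2 = 1.0687^(1/2).
r/2 = 0.033779, so r = 0.067559 = 6.756%.

6.756%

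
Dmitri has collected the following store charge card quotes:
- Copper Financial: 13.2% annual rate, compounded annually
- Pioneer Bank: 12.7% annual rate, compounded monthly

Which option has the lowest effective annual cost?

Copper Financial

Copper Financial: compounded annually, EAR = 13.200%
Pioneer Bank: (1 + 0.127/12)^12 − 1 = 13.466%
The lowest effective annual rate is Copper Financial at 13.200%.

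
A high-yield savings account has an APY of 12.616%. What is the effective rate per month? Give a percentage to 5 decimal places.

0.99503%

The per-month rate i satisfies (1 + i)^12 = 1 + 0.12616.
i = 1.12616^(1/12) − 1 = 0.0099503 = 0.99503%.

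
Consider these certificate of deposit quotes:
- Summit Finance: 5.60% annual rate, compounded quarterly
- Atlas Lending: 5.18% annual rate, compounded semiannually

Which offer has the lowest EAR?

Summit Finance: (1 + 0.0560/4)^4 − 1 = 5.719%
Atlas Lending: (1 + 0.0518/2)^2 − 1 = 5.247%
The lowest effective annual rate is Atlas Lending at 5.247%.

Atlas Lending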